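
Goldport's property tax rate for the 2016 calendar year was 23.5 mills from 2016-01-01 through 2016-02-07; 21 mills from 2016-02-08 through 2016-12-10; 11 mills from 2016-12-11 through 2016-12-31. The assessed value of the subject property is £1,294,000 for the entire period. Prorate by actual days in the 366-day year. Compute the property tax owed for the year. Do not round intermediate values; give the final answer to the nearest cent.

£26,767.42

2016-01-01 to 2016-02-07: 38 days at 23.5 mills → £1,294,000 × 2.35% × 38/366 = £3,157.2186
2016-02-08 to 2016-12-10: 307 days at 21 mills → £1,294,000 × 2.1% × 307/366 = £22,793.4918
2016-12-11 to 2016-12-31: 21 days at 11 mills → £1,294,000 × 1.1% × 21/366 = £816.7049
Total = £26,767.4153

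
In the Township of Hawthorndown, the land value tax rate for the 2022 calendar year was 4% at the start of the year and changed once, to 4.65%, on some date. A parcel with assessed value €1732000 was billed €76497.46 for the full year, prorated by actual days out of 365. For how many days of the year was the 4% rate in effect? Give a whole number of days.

131 days

Let d = days at the first rate; then 365 − d days at the second rate.
€1732000 × [4%·d + 4.65%·(365−d)] / 365 = €76497.46
Solving gives d = 131, so the new rate took effect on 12 May 2022.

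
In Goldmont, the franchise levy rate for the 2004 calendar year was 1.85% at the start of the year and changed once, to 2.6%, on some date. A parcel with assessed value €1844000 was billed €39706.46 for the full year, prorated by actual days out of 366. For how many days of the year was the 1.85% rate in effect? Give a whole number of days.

218 days

Let d = days at the first rate; then 366 − d days at the second rate.
€1844000 × [1.85%·d + 2.6%·(366−d)] / 366 = €39706.46
Solving gives d = 218, so the new rate took effect on August 6, 2004.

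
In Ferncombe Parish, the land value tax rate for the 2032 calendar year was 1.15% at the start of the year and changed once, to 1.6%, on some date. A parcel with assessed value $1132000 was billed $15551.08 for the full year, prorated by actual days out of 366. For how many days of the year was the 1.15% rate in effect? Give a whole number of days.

184 days

Let d = days at the first rate; then 366 − d days at the second rate.
$1132000 × [1.15%·d + 1.6%·(366−d)] / 366 = $15551.08
Solving gives d = 184, so the new rate took effect on July 3, 2032.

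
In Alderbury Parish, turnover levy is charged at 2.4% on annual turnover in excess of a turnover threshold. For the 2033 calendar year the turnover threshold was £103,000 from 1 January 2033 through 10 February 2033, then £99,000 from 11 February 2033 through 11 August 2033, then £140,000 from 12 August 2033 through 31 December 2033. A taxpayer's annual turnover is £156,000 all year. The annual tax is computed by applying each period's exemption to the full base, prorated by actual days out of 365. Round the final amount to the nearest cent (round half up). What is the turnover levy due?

£974.40

1 January – 10 February 2033: 41 days, exemption £103,000 → (£156,000 − £103,000) × 2.4% × 41/365 = £142.8822
11 February – 11 August 2033: 182 days, exemption £99,000 → (£156,000 − £99,000) × 2.4% × 182/365 = £682.1260
12 August – 31 December 2033: 142 days, exemption £140,000 → (£156,000 − £140,000) × 2.4% × 142/365 = £149.3918
Total = £974.4000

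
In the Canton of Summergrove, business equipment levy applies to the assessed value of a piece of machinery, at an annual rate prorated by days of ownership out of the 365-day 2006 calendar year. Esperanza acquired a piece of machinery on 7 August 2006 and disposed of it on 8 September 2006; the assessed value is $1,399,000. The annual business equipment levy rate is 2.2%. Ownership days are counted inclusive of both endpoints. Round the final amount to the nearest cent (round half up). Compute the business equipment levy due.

$2,782.67

Days held (7 August – 8 September 2006): 33 out of 365
Tax = $1,399,000 × 2.2% × 33/365 = $2,782.6685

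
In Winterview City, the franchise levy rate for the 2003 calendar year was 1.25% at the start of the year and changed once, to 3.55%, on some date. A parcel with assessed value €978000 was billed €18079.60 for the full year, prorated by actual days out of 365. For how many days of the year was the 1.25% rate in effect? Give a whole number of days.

270 days

Let d = days at the first rate; then 365 − d days at the second rate.
€978000 × [1.25%·d + 3.55%·(365−d)] / 365 = €18079.60
Solving gives d = 270, so the new rate took effect on 28 Sep 2003.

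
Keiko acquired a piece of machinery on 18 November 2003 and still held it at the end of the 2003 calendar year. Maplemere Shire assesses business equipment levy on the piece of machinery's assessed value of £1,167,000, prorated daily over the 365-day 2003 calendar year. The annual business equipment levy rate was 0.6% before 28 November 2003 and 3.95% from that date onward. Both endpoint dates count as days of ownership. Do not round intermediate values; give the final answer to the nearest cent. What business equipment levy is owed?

18 November – 27 November 2003: 10 days at 0.6% → £1,167,000 × 0.6% × 10/365 = £191.8356
28 November – 31 December 2003: 34 days at 3.95% → £1,167,000 × 3.95% × 34/365 = £4,293.9205
Total = £4,485.7562

£4,485.76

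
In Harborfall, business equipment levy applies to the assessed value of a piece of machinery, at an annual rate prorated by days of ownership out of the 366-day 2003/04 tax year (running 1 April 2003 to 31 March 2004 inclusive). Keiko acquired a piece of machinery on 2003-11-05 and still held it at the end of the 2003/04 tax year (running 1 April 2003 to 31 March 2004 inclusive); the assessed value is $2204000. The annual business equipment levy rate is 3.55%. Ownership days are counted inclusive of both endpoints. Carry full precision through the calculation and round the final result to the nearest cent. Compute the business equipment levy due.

Days held (2003-11-05 to 2004-03-31): 148 out of 366
Tax = $2204000 × 3.55% × 148/366 = $31638.8415

$31638.84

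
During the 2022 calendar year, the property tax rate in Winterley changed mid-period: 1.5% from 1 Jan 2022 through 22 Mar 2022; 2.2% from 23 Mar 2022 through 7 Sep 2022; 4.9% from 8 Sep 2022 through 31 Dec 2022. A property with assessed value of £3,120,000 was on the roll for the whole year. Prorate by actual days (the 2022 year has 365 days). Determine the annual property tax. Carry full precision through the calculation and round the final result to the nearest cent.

£90,334.68

1 Jan – 22 Mar 2022: 81 days at 1.5% → £3,120,000 × 1.5% × 81/365 = £10,385.7534
23 Mar – 7 Sep 2022: 169 days at 2.2% → £3,120,000 × 2.2% × 169/365 = £31,781.2603
8 Sep – 31 Dec 2022: 115 days at 4.9% → £3,120,000 × 4.9% × 115/365 = £48,167.6712
Total = £90,334.6849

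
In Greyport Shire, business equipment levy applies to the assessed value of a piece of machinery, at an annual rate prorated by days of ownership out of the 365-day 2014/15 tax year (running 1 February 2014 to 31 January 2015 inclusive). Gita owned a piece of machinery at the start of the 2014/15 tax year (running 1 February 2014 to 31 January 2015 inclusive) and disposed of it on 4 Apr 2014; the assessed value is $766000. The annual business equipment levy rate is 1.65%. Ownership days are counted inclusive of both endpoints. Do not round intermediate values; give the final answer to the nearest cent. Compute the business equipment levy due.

$2181.53

Days held (1 Feb – 4 Apr 2014): 63 out of 365
Tax = $766000 × 1.65% × 63/365 = $2181.5260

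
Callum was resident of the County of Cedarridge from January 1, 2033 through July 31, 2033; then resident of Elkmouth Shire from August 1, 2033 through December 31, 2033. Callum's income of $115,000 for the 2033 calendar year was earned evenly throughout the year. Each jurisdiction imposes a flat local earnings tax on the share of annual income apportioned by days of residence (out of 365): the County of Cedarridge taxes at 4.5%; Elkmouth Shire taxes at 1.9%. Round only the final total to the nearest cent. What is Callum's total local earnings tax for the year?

$3,921.66

The County of Cedarridge, January 1 – July 31, 2033: 212 days → $115,000 × 4.5% × 212/365 = $3,005.7534
Elkmouth Shire, August 1 – December 31, 2033: 153 days → $115,000 × 1.9% × 153/365 = $915.9041
Total = $3,921.6575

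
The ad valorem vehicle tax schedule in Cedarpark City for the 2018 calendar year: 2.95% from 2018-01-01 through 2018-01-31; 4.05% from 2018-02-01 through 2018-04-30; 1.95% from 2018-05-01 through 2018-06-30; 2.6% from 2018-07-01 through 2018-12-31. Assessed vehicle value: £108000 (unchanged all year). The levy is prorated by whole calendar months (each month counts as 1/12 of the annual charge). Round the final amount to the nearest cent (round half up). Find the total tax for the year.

2018-01-01 to 2018-01-31: 1 month at 2.95% → £108000 × 2.95% × 1/12 = £265.5000
2018-02-01 to 2018-04-30: 3 months at 4.05% → £108000 × 4.05% × 3/12 = £1093.5000
2018-05-01 to 2018-06-30: 2 months at 1.95% → £108000 × 1.95% × 2/12 = £351.0000
2018-07-01 to 2018-12-31: 6 months at 2.6% → £108000 × 2.6% × 6/12 = £1404.0000
Total = £3114.0000

£3114.00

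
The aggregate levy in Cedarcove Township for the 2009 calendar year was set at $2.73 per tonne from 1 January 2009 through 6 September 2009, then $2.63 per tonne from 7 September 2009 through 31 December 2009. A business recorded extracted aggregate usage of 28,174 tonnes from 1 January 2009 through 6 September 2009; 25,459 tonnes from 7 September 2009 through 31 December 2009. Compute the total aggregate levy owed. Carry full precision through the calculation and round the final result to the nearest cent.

$143,872.19

1 January – 6 September 2009: 28,174 tonnes at $2.73/tonne → $76,915.02
7 September – 31 December 2009: 25,459 tonnes at $2.63/tonne → $66,957.17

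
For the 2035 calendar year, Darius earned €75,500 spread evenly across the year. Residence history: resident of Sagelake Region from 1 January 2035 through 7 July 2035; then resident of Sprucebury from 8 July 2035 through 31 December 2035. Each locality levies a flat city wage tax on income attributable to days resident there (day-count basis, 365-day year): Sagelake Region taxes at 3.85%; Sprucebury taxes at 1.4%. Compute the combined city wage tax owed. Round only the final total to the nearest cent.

€2,009.75

Sagelake Region, 1 January – 7 July 2035: 188 days → €75,500 × 3.85% × 188/365 = €1,497.1753
Sprucebury, 8 July – 31 December 2035: 177 days → €75,500 × 1.4% × 177/365 = €512.5726
Total = €2,009.7479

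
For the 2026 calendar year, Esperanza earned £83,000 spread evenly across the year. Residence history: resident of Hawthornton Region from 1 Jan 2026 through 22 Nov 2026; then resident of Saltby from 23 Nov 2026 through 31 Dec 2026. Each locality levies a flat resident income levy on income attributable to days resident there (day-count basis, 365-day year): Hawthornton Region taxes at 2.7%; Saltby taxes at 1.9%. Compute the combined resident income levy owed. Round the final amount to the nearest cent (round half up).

Hawthornton Region, 1 Jan – 22 Nov 2026: 326 days → £83,000 × 2.7% × 326/365 = £2,001.5507
Saltby, 23 Nov – 31 Dec 2026: 39 days → £83,000 × 1.9% × 39/365 = £168.5014
Total = £2,170.0521

£2,170.05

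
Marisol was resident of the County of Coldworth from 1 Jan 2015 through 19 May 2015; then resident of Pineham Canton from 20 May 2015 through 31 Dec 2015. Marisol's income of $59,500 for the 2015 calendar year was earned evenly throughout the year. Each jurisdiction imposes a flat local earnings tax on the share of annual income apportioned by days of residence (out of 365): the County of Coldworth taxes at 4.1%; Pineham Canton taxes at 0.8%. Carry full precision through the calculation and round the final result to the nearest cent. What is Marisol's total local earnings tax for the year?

$1,223.74

The County of Coldworth, 1 Jan – 19 May 2015: 139 days → $59,500 × 4.1% × 139/365 = $929.0151
Pineham Canton, 20 May – 31 Dec 2015: 226 days → $59,500 × 0.8% × 226/365 = $294.7288
Total = $1,223.7438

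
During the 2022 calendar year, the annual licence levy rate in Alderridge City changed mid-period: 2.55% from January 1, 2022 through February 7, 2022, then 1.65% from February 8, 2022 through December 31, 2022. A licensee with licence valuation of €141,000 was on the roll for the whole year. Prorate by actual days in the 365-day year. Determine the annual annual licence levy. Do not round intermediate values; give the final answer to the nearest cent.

January 1 – February 7, 2022: 38 days at 2.55% → €141,000 × 2.55% × 38/365 = €374.3260
February 8 – December 31, 2022: 327 days at 1.65% → €141,000 × 1.65% × 327/365 = €2,084.2890
Total = €2,458.6151

€2,458.62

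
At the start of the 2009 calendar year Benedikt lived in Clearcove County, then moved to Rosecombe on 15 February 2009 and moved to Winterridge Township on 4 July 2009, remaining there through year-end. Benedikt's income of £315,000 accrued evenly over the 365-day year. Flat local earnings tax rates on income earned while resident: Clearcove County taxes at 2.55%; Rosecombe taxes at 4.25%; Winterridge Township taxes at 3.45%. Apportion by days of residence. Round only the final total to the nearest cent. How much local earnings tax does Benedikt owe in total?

£11,477.65

Clearcove County, 1 January – 14 February 2009: 45 days → £315,000 × 2.55% × 45/365 = £990.3082
Rosecombe, 15 February – 3 July 2009: 139 days → £315,000 × 4.25% × 139/365 = £5,098.2534
Winterridge Township, 4 July – 31 December 2009: 181 days → £315,000 × 3.45% × 181/365 = £5,389.0890
Total = £11,477.6507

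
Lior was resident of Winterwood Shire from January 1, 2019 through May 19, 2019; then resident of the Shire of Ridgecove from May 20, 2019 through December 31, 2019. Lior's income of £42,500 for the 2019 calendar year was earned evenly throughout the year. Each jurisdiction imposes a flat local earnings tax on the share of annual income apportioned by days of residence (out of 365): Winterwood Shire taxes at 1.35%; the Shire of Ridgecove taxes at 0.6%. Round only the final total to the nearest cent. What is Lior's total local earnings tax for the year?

Winterwood Shire, January 1 – May 19, 2019: 139 days → £42,500 × 1.35% × 139/365 = £218.4966
The Shire of Ridgecove, May 20 – December 31, 2019: 226 days → £42,500 × 0.6% × 226/365 = £157.8904
Total = £376.3870

£376.39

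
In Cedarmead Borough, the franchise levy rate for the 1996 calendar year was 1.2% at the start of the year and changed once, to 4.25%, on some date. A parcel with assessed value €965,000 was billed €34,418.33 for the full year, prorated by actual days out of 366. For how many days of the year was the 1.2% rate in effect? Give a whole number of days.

Let d = days at the first rate; then 366 − d days at the second rate.
€965,000 × [1.2%·d + 4.25%·(366−d)] / 366 = €34,418.33
Solving gives d = 82, so the new rate took effect on 23 Mar 1996.

82 days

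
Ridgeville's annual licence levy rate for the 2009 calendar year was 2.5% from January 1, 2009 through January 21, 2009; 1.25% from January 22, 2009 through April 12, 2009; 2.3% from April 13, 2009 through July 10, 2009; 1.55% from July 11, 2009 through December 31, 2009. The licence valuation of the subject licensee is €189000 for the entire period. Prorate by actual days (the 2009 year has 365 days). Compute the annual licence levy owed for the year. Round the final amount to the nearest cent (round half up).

€3252.61

January 1 – January 21, 2009: 21 days at 2.5% → €189000 × 2.5% × 21/365 = €271.8493
January 22 – April 12, 2009: 81 days at 1.25% → €189000 × 1.25% × 81/365 = €524.2808
April 13 – July 10, 2009: 89 days at 2.3% → €189000 × 2.3% × 89/365 = €1059.9534
July 11 – December 31, 2009: 174 days at 1.55% → €189000 × 1.55% × 174/365 = €1396.5288
Total = €3252.6123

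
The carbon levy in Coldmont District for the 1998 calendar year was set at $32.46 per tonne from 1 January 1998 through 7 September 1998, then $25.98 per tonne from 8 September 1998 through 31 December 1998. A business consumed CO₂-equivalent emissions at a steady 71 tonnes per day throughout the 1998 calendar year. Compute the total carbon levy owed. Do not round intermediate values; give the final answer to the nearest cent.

1 January – 7 September 1998: 250 days × 71 tonnes/day = 17,750 tonnes at $32.46/tonne → $576,165.00
8 September – 31 December 1998: 115 days × 71 tonnes/day = 8,165 tonnes at $25.98/tonne → $212,126.70

$788,291.70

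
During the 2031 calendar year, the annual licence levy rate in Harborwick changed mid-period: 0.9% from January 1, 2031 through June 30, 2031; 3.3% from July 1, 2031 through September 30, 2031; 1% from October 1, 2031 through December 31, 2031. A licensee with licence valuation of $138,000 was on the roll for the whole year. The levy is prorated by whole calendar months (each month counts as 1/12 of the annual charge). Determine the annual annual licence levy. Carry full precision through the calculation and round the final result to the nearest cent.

$2,104.50

January 1 – June 30, 2031: 6 months at 0.9% → $138,000 × 0.9% × 6/12 = $621.0000
July 1 – September 30, 2031: 3 months at 3.3% → $138,000 × 3.3% × 3/12 = $1,138.5000
October 1 – December 31, 2031: 3 months at 1% → $138,000 × 1% × 3/12 = $345.0000
Total = $2,104.5000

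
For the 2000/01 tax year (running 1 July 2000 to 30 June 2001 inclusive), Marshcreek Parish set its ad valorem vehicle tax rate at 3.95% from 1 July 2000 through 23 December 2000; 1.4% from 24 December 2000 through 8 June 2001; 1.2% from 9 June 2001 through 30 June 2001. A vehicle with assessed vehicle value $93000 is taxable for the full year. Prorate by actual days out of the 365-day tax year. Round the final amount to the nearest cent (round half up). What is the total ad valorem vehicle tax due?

1 July – 23 December 2000: 176 days at 3.95% → $93000 × 3.95% × 176/365 = $1771.3315
24 December 2000 – 8 June 2001: 167 days at 1.4% → $93000 × 1.4% × 167/365 = $595.7096
9 June – 30 June 2001: 22 days at 1.2% → $93000 × 1.2% × 22/365 = $67.2658
Total = $2434.3068

$2434.31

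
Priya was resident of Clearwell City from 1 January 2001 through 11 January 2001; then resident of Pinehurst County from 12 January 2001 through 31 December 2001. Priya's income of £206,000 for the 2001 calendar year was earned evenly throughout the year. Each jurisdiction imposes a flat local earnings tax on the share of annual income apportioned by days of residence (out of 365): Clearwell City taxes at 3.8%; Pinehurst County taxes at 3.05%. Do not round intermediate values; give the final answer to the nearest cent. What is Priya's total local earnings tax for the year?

£6,329.56

Clearwell City, 1 January – 11 January 2001: 11 days → £206,000 × 3.8% × 11/365 = £235.9123
Pinehurst County, 12 January – 31 December 2001: 354 days → £206,000 × 3.05% × 354/365 = £6,093.6493
Total = £6,329.5616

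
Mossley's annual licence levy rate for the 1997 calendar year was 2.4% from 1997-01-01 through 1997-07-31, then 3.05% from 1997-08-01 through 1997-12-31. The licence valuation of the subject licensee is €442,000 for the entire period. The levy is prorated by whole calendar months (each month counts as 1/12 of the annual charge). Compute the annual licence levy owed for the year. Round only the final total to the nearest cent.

1997-01-01 to 1997-07-31: 7 months at 2.4% → €442,000 × 2.4% × 7/12 = €6,188.0000
1997-08-01 to 1997-12-31: 5 months at 3.05% → €442,000 × 3.05% × 5/12 = €5,617.0833
Total = €11,805.0833

€11,805.08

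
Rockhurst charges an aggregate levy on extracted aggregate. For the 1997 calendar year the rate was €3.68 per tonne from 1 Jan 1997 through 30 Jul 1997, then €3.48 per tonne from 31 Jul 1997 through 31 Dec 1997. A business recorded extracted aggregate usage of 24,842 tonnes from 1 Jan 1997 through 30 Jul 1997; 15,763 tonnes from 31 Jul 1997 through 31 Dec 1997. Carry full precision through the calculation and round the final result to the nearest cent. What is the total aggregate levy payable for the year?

1 Jan – 30 Jul 1997: 24,842 tonnes at €3.68/tonne → €91418.56
31 Jul – 31 Dec 1997: 15,763 tonnes at €3.48/tonne → €54855.24

€146273.80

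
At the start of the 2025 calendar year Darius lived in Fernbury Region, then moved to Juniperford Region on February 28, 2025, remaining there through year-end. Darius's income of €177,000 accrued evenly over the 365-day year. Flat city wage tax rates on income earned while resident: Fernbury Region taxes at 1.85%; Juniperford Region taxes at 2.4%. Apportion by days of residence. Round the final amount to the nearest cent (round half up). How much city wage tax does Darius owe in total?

Fernbury Region, January 1 – February 27, 2025: 58 days → €177,000 × 1.85% × 58/365 = €520.3315
Juniperford Region, February 28 – December 31, 2025: 307 days → €177,000 × 2.4% × 307/365 = €3,572.9753
Total = €4,093.3068

€4,093.31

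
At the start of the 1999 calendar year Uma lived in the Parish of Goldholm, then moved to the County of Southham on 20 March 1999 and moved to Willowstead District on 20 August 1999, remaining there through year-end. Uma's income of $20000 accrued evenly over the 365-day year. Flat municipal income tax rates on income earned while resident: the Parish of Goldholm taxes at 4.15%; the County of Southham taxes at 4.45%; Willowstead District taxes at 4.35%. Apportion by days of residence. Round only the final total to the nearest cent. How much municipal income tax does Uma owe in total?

The Parish of Goldholm, 1 January – 19 March 1999: 78 days → $20000 × 4.15% × 78/365 = $177.3699
The County of Southham, 20 March – 19 August 1999: 153 days → $20000 × 4.45% × 153/365 = $373.0685
Willowstead District, 20 August – 31 December 1999: 134 days → $20000 × 4.35% × 134/365 = $319.3973
Total = $869.8356

$869.84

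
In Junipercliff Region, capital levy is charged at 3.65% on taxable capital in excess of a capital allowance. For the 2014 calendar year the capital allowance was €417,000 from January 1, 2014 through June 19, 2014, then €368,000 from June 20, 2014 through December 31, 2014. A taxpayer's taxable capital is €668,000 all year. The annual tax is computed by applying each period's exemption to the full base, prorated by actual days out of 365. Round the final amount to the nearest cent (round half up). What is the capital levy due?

January 1 – June 19, 2014: 170 days, exemption €417,000 → (€668,000 − €417,000) × 3.65% × 170/365 = €4,267.0000
June 20 – December 31, 2014: 195 days, exemption €368,000 → (€668,000 − €368,000) × 3.65% × 195/365 = €5,850.0000
Total = €10,117.0000

€10,117.00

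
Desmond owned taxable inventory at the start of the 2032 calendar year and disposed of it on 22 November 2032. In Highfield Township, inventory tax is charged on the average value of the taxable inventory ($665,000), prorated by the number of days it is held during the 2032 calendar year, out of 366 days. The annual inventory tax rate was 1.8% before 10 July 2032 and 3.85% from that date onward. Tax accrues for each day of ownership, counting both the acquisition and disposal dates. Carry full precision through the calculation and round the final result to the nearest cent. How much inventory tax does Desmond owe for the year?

1 January – 9 July 2032: 191 days at 1.8% → $665,000 × 1.8% × 191/366 = $6,246.6393
10 July – 22 November 2032: 136 days at 3.85% → $665,000 × 3.85% × 136/366 = $9,513.4973
Total = $15,760.1366

$15,760.14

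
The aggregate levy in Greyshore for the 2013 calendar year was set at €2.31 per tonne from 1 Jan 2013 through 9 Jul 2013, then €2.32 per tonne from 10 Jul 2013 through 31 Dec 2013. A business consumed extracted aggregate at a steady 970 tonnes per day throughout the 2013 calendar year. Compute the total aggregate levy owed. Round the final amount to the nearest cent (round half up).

€819,553.00

1 Jan – 9 Jul 2013: 190 days × 970 tonnes/day = 184,300 tonnes at €2.31/tonne → €425,733.00
10 Jul – 31 Dec 2013: 175 days × 970 tonnes/day = 169,750 tonnes at €2.32/tonne → €393,820.00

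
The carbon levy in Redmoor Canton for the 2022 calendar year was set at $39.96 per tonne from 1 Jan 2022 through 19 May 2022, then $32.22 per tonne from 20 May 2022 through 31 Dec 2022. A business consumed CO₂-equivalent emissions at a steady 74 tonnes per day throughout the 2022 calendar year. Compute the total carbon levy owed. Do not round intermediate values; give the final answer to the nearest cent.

1 Jan – 19 May 2022: 139 days × 74 tonnes/day = 10,286 tonnes at $39.96/tonne → $411,028.56
20 May – 31 Dec 2022: 226 days × 74 tonnes/day = 16,724 tonnes at $32.22/tonne → $538,847.28

$949,875.84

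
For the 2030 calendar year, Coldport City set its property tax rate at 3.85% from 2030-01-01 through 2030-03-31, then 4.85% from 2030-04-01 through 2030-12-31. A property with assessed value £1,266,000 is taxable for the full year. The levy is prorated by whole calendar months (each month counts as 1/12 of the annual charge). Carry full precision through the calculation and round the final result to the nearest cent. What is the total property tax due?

£58,236.00

2030-01-01 to 2030-03-31: 3 months at 3.85% → £1,266,000 × 3.85% × 3/12 = £12,185.2500
2030-04-01 to 2030-12-31: 9 months at 4.85% → £1,266,000 × 4.85% × 9/12 = £46,050.7500
Total = £58,236.0000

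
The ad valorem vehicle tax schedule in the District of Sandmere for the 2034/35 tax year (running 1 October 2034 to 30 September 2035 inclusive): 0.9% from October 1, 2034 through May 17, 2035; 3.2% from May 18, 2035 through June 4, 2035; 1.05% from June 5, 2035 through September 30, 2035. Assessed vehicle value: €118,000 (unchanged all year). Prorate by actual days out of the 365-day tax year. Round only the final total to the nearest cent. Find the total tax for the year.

October 1, 2034 – May 17, 2035: 229 days at 0.9% → €118,000 × 0.9% × 229/365 = €666.2959
May 18 – June 4, 2035: 18 days at 3.2% → €118,000 × 3.2% × 18/365 = €186.2137
June 5 – September 30, 2035: 118 days at 1.05% → €118,000 × 1.05% × 118/365 = €400.5534
Total = €1,253.0630

€1,253.06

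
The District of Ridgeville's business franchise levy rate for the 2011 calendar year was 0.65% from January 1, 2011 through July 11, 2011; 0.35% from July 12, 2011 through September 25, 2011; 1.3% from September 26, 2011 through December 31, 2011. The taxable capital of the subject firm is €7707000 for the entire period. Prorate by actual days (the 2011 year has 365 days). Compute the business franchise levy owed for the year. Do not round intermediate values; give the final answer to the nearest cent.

€58594.32

January 1 – July 11, 2011: 192 days at 0.65% → €7707000 × 0.65% × 192/365 = €26351.6055
July 12 – September 25, 2011: 76 days at 0.35% → €7707000 × 0.35% × 76/365 = €5616.6082
September 26 – December 31, 2011: 97 days at 1.3% → €7707000 × 1.3% × 97/365 = €26626.1014
Total = €58594.3151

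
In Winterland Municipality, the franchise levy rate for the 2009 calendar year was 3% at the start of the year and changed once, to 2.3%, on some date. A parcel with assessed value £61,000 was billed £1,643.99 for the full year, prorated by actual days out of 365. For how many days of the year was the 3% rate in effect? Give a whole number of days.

Let d = days at the first rate; then 365 − d days at the second rate.
£61,000 × [3%·d + 2.3%·(365−d)] / 365 = £1,643.99
Solving gives d = 206, so the new rate took effect on 26 Jul 2009.

206 days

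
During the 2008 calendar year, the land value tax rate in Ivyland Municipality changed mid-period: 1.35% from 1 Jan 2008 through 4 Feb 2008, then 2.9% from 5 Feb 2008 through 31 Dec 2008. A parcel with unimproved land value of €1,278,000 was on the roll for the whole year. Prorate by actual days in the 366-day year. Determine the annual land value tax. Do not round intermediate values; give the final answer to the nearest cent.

1 Jan – 4 Feb 2008: 35 days at 1.35% → €1,278,000 × 1.35% × 35/366 = €1,649.8770
5 Feb – 31 Dec 2008: 331 days at 2.9% → €1,278,000 × 2.9% × 331/366 = €33,517.8197
Total = €35,167.6967

€35,167.70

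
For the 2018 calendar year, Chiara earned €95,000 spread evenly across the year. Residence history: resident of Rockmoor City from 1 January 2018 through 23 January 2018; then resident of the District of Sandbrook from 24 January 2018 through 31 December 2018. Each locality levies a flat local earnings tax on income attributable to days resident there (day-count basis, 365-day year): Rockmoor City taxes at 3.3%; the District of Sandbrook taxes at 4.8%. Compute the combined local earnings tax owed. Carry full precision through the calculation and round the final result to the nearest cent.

Rockmoor City, 1 January – 23 January 2018: 23 days → €95,000 × 3.3% × 23/365 = €197.5479
The District of Sandbrook, 24 January – 31 December 2018: 342 days → €95,000 × 4.8% × 342/365 = €4,272.6575
Total = €4,470.2055

€4,470.21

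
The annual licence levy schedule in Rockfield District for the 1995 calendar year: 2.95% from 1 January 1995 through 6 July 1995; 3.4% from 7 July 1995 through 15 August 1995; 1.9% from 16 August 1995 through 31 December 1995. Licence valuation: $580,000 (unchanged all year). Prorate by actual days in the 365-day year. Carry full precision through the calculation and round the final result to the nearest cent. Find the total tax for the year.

1 January – 6 July 1995: 187 days at 2.95% → $580,000 × 2.95% × 187/365 = $8,765.9452
7 July – 15 August 1995: 40 days at 3.4% → $580,000 × 3.4% × 40/365 = $2,161.0959
16 August – 31 December 1995: 138 days at 1.9% → $580,000 × 1.9% × 138/365 = $4,166.4658
Total = $15,093.5068

$15,093.51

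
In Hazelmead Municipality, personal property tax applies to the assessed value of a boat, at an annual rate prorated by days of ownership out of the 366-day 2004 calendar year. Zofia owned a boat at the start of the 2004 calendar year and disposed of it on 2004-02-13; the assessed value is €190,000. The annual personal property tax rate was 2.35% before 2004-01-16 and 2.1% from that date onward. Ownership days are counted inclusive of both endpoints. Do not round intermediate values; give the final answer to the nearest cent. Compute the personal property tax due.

€499.14

2004-01-01 to 2004-01-15: 15 days at 2.35% → €190,000 × 2.35% × 15/366 = €182.9918
2004-01-16 to 2004-02-13: 29 days at 2.1% → €190,000 × 2.1% × 29/366 = €316.1475
Total = €499.1393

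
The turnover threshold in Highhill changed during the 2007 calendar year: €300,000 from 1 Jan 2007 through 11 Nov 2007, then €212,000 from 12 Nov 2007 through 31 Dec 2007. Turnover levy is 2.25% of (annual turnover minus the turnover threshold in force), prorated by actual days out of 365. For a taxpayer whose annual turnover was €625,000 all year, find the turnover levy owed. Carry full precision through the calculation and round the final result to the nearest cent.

€7,583.73

1 Jan – 11 Nov 2007: 315 days, exemption €300,000 → (€625,000 − €300,000) × 2.25% × 315/365 = €6,310.7877
12 Nov – 31 Dec 2007: 50 days, exemption €212,000 → (€625,000 − €212,000) × 2.25% × 50/365 = €1,272.9452
Total = €7,583.7329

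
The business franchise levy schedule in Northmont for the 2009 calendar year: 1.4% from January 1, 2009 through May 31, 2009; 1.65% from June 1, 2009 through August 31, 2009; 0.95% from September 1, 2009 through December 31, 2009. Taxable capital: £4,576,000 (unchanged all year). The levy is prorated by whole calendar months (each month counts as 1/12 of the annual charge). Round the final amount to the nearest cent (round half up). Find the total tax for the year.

January 1 – May 31, 2009: 5 months at 1.4% → £4,576,000 × 1.4% × 5/12 = £26,693.3333
June 1 – August 31, 2009: 3 months at 1.65% → £4,576,000 × 1.65% × 3/12 = £18,876.0000
September 1 – December 31, 2009: 4 months at 0.95% → £4,576,000 × 0.95% × 4/12 = £14,490.6667
Total = £60,060.0000

£60,060.00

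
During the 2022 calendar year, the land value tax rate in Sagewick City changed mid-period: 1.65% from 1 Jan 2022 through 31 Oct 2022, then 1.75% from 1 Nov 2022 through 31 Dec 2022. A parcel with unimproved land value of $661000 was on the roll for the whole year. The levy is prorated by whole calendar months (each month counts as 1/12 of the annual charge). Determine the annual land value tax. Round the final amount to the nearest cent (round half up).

1 Jan – 31 Oct 2022: 10 months at 1.65% → $661000 × 1.65% × 10/12 = $9088.7500
1 Nov – 31 Dec 2022: 2 months at 1.75% → $661000 × 1.75% × 2/12 = $1927.9167
Total = $11016.6667

$11016.67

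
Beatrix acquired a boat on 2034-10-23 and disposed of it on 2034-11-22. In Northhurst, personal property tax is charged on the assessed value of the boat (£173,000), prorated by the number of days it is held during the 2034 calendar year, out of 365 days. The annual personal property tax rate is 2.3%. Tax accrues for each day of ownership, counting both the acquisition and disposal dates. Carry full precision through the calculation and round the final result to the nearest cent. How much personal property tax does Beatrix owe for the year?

Days held (2034-10-23 to 2034-11-22): 31 out of 365
Tax = £173,000 × 2.3% × 31/365 = £337.9425

£337.94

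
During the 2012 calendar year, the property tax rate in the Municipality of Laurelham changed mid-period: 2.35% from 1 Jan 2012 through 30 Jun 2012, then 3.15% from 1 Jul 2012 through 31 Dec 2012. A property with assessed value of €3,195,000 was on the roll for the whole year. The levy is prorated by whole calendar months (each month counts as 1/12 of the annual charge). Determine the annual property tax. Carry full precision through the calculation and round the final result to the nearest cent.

€87,862.50

1 Jan – 30 Jun 2012: 6 months at 2.35% → €3,195,000 × 2.35% × 6/12 = €37,541.2500
1 Jul – 31 Dec 2012: 6 months at 3.15% → €3,195,000 × 3.15% × 6/12 = €50,321.2500
Total = €87,862.5000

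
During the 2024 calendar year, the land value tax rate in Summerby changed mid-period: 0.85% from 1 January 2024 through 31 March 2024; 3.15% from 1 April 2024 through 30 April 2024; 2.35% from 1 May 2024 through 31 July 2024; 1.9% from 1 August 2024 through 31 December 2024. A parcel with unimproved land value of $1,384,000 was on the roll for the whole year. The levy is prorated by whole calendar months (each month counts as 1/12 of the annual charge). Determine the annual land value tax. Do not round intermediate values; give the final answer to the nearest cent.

$25,661.67

1 January – 31 March 2024: 3 months at 0.85% → $1,384,000 × 0.85% × 3/12 = $2,941.0000
1 April – 30 April 2024: 1 month at 3.15% → $1,384,000 × 3.15% × 1/12 = $3,633.0000
1 May – 31 July 2024: 3 months at 2.35% → $1,384,000 × 2.35% × 3/12 = $8,131.0000
1 August – 31 December 2024: 5 months at 1.9% → $1,384,000 × 1.9% × 5/12 = $10,956.6667
Total = $25,661.6667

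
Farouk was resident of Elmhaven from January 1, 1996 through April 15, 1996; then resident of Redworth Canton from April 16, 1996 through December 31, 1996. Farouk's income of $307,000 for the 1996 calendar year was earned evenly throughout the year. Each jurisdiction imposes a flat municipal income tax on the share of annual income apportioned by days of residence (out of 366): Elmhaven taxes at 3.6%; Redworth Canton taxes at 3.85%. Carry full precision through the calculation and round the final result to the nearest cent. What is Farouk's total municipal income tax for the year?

Elmhaven, January 1 – April 15, 1996: 106 days → $307,000 × 3.6% × 106/366 = $3,200.8525
Redworth Canton, April 16 – December 31, 1996: 260 days → $307,000 × 3.85% × 260/366 = $8,396.3661
Total = $11,597.2186

$11,597.22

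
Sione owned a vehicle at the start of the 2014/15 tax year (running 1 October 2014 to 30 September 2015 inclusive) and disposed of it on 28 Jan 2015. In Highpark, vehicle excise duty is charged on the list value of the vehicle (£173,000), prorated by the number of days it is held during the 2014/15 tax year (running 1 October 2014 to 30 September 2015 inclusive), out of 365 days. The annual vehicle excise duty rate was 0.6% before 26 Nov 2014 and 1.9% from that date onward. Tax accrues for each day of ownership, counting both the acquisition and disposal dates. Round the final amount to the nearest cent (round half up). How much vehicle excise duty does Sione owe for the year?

£735.61

1 Oct – 25 Nov 2014: 56 days at 0.6% → £173,000 × 0.6% × 56/365 = £159.2548
26 Nov 2014 – 28 Jan 2015: 64 days at 1.9% → £173,000 × 1.9% × 64/365 = £576.3507
Total = £735.6055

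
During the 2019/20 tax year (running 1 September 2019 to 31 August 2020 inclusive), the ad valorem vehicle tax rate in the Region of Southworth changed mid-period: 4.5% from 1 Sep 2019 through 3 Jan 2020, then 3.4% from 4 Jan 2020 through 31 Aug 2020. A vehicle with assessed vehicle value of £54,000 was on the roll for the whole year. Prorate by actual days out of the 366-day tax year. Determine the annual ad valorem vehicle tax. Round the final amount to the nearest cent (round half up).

1 Sep 2019 – 3 Jan 2020: 125 days at 4.5% → £54,000 × 4.5% × 125/366 = £829.9180
4 Jan – 31 Aug 2020: 241 days at 3.4% → £54,000 × 3.4% × 241/366 = £1,208.9508
Total = £2,038.8689

£2,038.87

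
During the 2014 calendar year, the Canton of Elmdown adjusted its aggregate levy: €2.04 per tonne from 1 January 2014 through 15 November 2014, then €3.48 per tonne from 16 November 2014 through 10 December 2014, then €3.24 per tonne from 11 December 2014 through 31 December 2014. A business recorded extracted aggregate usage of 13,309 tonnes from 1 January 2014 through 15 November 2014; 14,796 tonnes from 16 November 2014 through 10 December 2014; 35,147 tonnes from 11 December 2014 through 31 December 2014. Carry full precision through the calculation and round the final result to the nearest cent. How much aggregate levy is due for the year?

1 January – 15 November 2014: 13,309 tonnes at €2.04/tonne → €27,150.36
16 November – 10 December 2014: 14,796 tonnes at €3.48/tonne → €51,490.08
11 December – 31 December 2014: 35,147 tonnes at €3.24/tonne → €113,876.28

€192,516.72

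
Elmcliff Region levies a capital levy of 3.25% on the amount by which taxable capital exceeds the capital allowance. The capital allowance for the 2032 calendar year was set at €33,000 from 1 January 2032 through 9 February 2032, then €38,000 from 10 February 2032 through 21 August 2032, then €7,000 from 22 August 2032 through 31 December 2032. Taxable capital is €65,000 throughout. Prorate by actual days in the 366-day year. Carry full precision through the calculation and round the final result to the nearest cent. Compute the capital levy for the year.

€1,258.62

1 January – 9 February 2032: 40 days, exemption €33,000 → (€65,000 − €33,000) × 3.25% × 40/366 = €113.6612
10 February – 21 August 2032: 194 days, exemption €38,000 → (€65,000 − €38,000) × 3.25% × 194/366 = €465.1230
22 August – 31 December 2032: 132 days, exemption €7,000 → (€65,000 − €7,000) × 3.25% × 132/366 = €679.8361
Total = €1,258.6202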